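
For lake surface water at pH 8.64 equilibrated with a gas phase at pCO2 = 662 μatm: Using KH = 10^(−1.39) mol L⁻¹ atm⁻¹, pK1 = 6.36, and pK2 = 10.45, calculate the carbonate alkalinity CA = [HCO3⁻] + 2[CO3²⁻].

[CO2*] = KH · pCO2 = 10^(−1.39) × 662×10^-6 = 2.697×10^-5 mol/L
α₀ = 1/(1 + K1/[H⁺] + K1K2/[H⁺]²) = 1/(1 + 10^+2.28 + 10^+0.47) = 0.005141
DIC = [CO2*]/α₀ = 2.697×10^-5 / 0.005141 = 5.245 mmol/L
CA = (α₁ + 2α₂)·DIC = (0.9797 + 2×0.01517) × 5.245 = 5.30 mmol/L

CA = 5.30 mmol/L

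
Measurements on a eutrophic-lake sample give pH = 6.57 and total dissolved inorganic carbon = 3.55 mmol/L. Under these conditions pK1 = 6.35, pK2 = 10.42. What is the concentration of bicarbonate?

α₁ = 1 / (1 + [H⁺]/K1 + K2/[H⁺]) = 1 / (1 + 10^-0.22 + 10^-3.85)
   = 1 / (1 + 0.60256 + 0.00014125) = 1/1.6027 = 0.6239
[HCO3⁻] = α₁ × DIC = 0.6239 × 3.55 = 2.22 mmol/L

[HCO3⁻] = 2.22 mmol/L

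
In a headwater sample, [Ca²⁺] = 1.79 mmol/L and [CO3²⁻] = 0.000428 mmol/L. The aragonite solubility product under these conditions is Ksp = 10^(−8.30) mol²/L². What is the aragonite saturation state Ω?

Ω = 0.153

Ksp = 10^(−8.30) = 5.012×10^-9
Ω = [Ca²⁺][CO3²⁻]/Ksp = (1.79×10^-3)(0.000428×10^-3) / 5.012×10^-9 = 0.153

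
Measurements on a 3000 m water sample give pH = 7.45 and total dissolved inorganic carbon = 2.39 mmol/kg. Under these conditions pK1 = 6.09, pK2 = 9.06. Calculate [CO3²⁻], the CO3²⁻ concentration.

[CO3²⁻] = 0.0549 mmol/kg

α₂ = 1 / (1 + [H⁺]/K2 + [H⁺]²/(K1K2)) = 1 / (1 + 10^+1.61 + 10^+0.25)
   = 1 / (1 + 40.738 + 1.7783) = 1/43.516 = 0.02298
[CO3²⁻] = α₂ × DIC = 0.02298 × 2.39 = 0.0549 mmol/kg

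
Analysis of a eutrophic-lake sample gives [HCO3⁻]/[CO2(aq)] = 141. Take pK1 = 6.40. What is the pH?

pH = 8.55

From K1 = [H⁺][HCO3⁻]/[CO2(aq)]:  pH = pK1 + log₁₀([HCO3⁻]/[CO2(aq)])
log₁₀(141) = +2.149
pH = 6.40 + (+2.149) = 8.55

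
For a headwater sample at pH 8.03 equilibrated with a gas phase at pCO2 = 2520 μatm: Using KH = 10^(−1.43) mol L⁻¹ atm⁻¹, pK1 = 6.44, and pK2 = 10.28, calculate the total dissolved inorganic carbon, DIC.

[CO2*] = KH · pCO2 = 10^(−1.43) × 2520×10^-6 = 9.363×10^-5 mol/L
α₀ = 1/(1 + K1/[H⁺] + K1K2/[H⁺]²) = 1/(1 + 10^+1.59 + 10^-0.66) = 0.02492
DIC = [CO2*]/α₀ = 9.363×10^-5 / 0.02492 = 3.76 mmol/L

DIC = 3.76 mmol/L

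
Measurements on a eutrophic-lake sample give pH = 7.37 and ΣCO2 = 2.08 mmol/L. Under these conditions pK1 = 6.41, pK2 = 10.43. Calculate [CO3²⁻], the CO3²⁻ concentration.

α₂ = 1 / (1 + [H⁺]/K2 + [H⁺]²/(K1K2)) = 1 / (1 + 10^+3.06 + 10^+2.10)
   = 1 / (1 + 1148.2 + 125.89) = 1/1275.0 = 0.0007843
[CO3²⁻] = α₂ × DIC = 0.0007843 × 2.08 = 0.00163 mmol/L = 1.63 μmol/L

[CO3²⁻] = 1.63 μmol/L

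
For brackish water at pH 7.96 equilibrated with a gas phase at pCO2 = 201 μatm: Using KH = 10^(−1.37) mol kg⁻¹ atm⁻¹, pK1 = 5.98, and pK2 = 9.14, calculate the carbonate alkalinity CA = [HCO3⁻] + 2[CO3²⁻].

[CO2*] = KH · pCO2 = 10^(−1.37) × 201×10^-6 = 8.574×10^-6 mol/kg
α₀ = 1/(1 + K1/[H⁺] + K1K2/[H⁺]²) = 1/(1 + 10^+1.98 + 10^+0.80) = 0.009727
DIC = [CO2*]/α₀ = 8.574×10^-6 / 0.009727 = 0.8815 mmol/kg
CA = (α₁ + 2α₂)·DIC = (0.9289 + 2×0.06137) × 0.8815 = 0.927 mmol/kg

CA = 0.927 mmol/kg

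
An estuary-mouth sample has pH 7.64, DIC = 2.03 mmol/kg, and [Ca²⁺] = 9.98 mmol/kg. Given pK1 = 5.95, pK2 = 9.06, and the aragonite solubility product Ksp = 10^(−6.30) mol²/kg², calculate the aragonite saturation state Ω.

α₂ = 1 / (1 + [H⁺]/K2 + [H⁺]²/(K1K2)) = 1 / (1 + 10^+1.42 + 10^-0.27)
   = 1 / (1 + 26.303 + 0.53703) = 1/27.840 = 0.03592
[CO3²⁻] = α₂ × DIC = 0.03592 × 2.03 = 0.07292 mmol/kg
Ksp = 10^(−6.30) = 5.012×10^-7
Ω = [Ca²⁺][CO3²⁻]/Ksp = (9.98×10^-3)(7.292×10^-5) / 5.012×10^-7 = 1.45

Ω = 1.45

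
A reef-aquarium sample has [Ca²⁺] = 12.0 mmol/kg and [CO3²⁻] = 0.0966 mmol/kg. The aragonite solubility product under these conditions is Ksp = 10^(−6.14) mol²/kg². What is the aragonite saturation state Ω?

Ksp = 10^(−6.14) = 7.244×10^-7
Ω = [Ca²⁺][CO3²⁻]/Ksp = (12.0×10^-3)(0.0966×10^-3) / 7.244×10^-7 = 1.60

Ω = 1.60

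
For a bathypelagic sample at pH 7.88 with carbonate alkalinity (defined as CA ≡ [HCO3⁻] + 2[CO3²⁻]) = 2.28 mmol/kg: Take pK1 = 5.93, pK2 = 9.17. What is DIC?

CA = [HCO3⁻] + 2[CO3²⁻] = (α₁ + 2α₂)·DIC
At pH 7.88: [H⁺]/K1 = 10^-1.95 = 0.011220, K2/[H⁺] = 10^-1.29 = 0.051286
α₁ = 1/(1 + 0.011220 + 0.051286) = 1/1.0625 = 0.9412; α₂ = α₁·K2/[H⁺] = 0.04827
α₁ + 2α₂ = 1.0377
DIC = CA / (α₁ + 2α₂) = 2.28 / 1.0377 = 2.20 mmol/kg

DIC = 2.20 mmol/kg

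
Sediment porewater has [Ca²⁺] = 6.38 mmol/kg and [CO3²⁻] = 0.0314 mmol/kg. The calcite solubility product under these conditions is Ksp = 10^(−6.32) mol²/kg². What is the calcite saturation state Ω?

Ω = 0.419

Ksp = 10^(−6.32) = 4.786×10^-7
Ω = [Ca²⁺][CO3²⁻]/Ksp = (6.38×10^-3)(0.0314×10^-3) / 4.786×10^-7 = 0.419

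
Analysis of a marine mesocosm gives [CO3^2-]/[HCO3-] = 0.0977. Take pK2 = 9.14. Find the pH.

From K2 = [H⁺][CO3^2-]/[HCO3-]:  pH = pK2 + log₁₀([CO3^2-]/[HCO3-])
log₁₀(0.0977) = -1.010
pH = 9.14 + (-1.010) = 8.13

pH = 8.13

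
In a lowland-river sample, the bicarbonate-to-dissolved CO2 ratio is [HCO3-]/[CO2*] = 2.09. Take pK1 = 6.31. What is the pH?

pH = 6.63

From K1 = [H⁺][HCO3-]/[CO2*]:  pH = pK1 + log₁₀([HCO3-]/[CO2*])
log₁₀(2.09) = +0.320
pH = 6.31 + (+0.320) = 6.63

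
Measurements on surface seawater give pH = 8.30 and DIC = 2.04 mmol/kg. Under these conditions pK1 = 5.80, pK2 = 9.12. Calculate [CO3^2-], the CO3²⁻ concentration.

[CO3²⁻] = 0.267 mmol/kg

α₂ = 1 / (1 + [H⁺]/K2 + [H⁺]²/(K1K2)) = 1 / (1 + 10^+0.82 + 10^-1.68)
   = 1 / (1 + 6.6069 + 0.020893) = 1/7.6278 = 0.1311
[CO3²⁻] = α₂ × DIC = 0.1311 × 2.04 = 0.267 mmol/kg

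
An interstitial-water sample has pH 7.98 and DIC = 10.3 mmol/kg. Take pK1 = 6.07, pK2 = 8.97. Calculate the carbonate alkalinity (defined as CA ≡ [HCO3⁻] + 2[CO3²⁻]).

CA = [HCO3⁻] + 2[CO3²⁻] = (α₁ + 2α₂)·DIC
At pH 7.98: [H⁺]/K1 = 10^-1.91 = 0.012303, K2/[H⁺] = 10^-0.99 = 0.10233
α₁ = 1/(1 + 0.012303 + 0.10233) = 1/1.1146 = 0.8972; α₂ = α₁·K2/[H⁺] = 0.09181
α₁ + 2α₂ = 1.0808
CA = 1.0808 × 10.3 = 11.1 mmol/kg

CA = 11.1 mmol/kg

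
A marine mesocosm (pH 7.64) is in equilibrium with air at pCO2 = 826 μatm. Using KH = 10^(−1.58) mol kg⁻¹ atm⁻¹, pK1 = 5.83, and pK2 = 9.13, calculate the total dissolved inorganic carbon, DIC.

[CO2*] = KH · pCO2 = 10^(−1.58) × 826×10^-6 = 2.173×10^-5 mol/kg
α₀ = 1/(1 + K1/[H⁺] + K1K2/[H⁺]²) = 1/(1 + 10^+1.81 + 10^+0.32) = 0.01478
DIC = [CO2*]/α₀ = 2.173×10^-5 / 0.01478 = 1.47 mmol/kg

DIC = 1.47 mmol/kg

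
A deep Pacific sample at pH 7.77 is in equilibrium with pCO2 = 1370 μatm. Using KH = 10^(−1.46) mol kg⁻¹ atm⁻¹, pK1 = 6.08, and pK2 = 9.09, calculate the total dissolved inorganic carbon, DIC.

[CO2*] = KH · pCO2 = 10^(−1.46) × 1370×10^-6 = 4.750×10^-5 mol/kg
α₀ = 1/(1 + K1/[H⁺] + K1K2/[H⁺]²) = 1/(1 + 10^+1.69 + 10^+0.37) = 0.01911
DIC = [CO2*]/α₀ = 4.750×10^-5 / 0.01911 = 2.49 mmol/kg

DIC = 2.49 mmol/kg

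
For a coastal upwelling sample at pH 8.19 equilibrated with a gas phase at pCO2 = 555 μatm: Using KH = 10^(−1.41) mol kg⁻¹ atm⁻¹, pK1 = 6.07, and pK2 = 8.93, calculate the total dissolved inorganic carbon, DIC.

[CO2*] = KH · pCO2 = 10^(−1.41) × 555×10^-6 = 2.159×10^-5 mol/kg
α₀ = 1/(1 + K1/[H⁺] + K1K2/[H⁺]²) = 1/(1 + 10^+2.12 + 10^+1.38) = 0.006377
DIC = [CO2*]/α₀ = 2.159×10^-5 / 0.006377 = 3.39 mmol/kg

DIC = 3.39 mmol/kg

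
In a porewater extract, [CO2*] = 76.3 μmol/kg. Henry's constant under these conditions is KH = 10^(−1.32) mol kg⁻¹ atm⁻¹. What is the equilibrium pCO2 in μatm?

KH = 10^(−1.32) = 4.786×10^-2 mol kg⁻¹ atm⁻¹
pCO2 = [CO2*]/KH = 76.3×10^-6 / 4.786×10^-2 = 1.59×10^-3 atm = 1590 μatm

pCO2 = 1590 μatm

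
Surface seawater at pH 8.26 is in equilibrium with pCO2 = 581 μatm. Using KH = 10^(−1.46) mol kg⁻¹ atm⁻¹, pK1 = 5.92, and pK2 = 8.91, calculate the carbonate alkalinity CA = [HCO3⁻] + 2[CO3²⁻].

[CO2*] = KH · pCO2 = 10^(−1.46) × 581×10^-6 = 2.015×10^-5 mol/kg
α₀ = 1/(1 + K1/[H⁺] + K1K2/[H⁺]²) = 1/(1 + 10^+2.34 + 10^+1.69) = 0.003721
DIC = [CO2*]/α₀ = 2.015×10^-5 / 0.003721 = 5.414 mmol/kg
CA = (α₁ + 2α₂)·DIC = (0.8140 + 2×0.1822) × 5.414 = 6.38 mmol/kg

CA = 6.38 mmol/kg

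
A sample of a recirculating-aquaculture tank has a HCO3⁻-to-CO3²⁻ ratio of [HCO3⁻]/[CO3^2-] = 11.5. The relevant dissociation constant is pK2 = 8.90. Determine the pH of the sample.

From K2 = [H⁺][CO3^2-]/[HCO3⁻]:  pH = pK2 − log₁₀([HCO3⁻]/[CO3^2-])
log₁₀(11.5) = +1.061
pH = 8.90 − (+1.061) = 7.84

pH = 7.84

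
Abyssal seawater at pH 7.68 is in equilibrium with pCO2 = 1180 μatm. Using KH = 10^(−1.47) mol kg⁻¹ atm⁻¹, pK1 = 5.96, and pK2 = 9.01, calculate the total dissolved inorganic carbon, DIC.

DIC = 2.24 mmol/kg

[CO2*] = KH · pCO2 = 10^(−1.47) × 1180×10^-6 = 3.998×10^-5 mol/kg
α₀ = 1/(1 + K1/[H⁺] + K1K2/[H⁺]²) = 1/(1 + 10^+1.72 + 10^+0.39) = 0.01788
DIC = [CO2*]/α₀ = 3.998×10^-5 / 0.01788 = 2.24 mmol/kg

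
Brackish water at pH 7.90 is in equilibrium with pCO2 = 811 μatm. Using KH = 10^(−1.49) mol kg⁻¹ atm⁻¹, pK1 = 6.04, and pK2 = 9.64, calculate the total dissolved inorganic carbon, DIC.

[CO2*] = KH · pCO2 = 10^(−1.49) × 811×10^-6 = 2.624×10^-5 mol/kg
α₀ = 1/(1 + K1/[H⁺] + K1K2/[H⁺]²) = 1/(1 + 10^+1.86 + 10^+0.12) = 0.01338
DIC = [CO2*]/α₀ = 2.624×10^-5 / 0.01338 = 1.96 mmol/kg

DIC = 1.96 mmol/kg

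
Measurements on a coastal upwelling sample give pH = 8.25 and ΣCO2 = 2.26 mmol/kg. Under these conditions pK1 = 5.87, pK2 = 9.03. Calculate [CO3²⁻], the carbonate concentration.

[CO3²⁻] = 0.321 mmol/kg

α₂ = 1 / (1 + [H⁺]/K2 + [H⁺]²/(K1K2)) = 1 / (1 + 10^+0.78 + 10^-1.60)
   = 1 / (1 + 6.0256 + 0.025119) = 1/7.0507 = 0.1418
[CO3²⁻] = α₂ × DIC = 0.1418 × 2.26 = 0.321 mmol/kg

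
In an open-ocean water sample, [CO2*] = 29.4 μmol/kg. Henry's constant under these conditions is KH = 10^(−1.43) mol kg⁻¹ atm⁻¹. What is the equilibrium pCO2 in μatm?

KH = 10^(−1.43) = 3.715×10^-2 mol kg⁻¹ atm⁻¹
pCO2 = [CO2*]/KH = 29.4×10^-6 / 3.715×10^-2 = 7.91×10^-4 atm = 791 μatm

pCO2 = 791 μatm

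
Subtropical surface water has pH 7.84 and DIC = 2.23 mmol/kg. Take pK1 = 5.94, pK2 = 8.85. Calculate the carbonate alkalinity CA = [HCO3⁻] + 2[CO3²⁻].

CA = [HCO3⁻] + 2[CO3²⁻] = (α₁ + 2α₂)·DIC
At pH 7.84: [H⁺]/K1 = 10^-1.90 = 0.012589, K2/[H⁺] = 10^-1.01 = 0.097724
α₁ = 1/(1 + 0.012589 + 0.097724) = 1/1.1103 = 0.9006; α₂ = α₁·K2/[H⁺] = 0.08801
α₁ + 2α₂ = 1.0767
CA = 1.0767 × 2.23 = 2.40 mmol/kg

CA = 2.40 mmol/kg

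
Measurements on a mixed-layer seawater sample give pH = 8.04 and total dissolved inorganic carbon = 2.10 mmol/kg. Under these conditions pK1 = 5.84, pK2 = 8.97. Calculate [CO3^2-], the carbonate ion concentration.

[CO3²⁻] = 0.220 mmol/kg

α₂ = 1 / (1 + [H⁺]/K2 + [H⁺]²/(K1K2)) = 1 / (1 + 10^+0.93 + 10^-1.27)
   = 1 / (1 + 8.5114 + 0.053703) = 1/9.5651 = 0.1045
[CO3²⁻] = α₂ × DIC = 0.1045 × 2.10 = 0.220 mmol/kg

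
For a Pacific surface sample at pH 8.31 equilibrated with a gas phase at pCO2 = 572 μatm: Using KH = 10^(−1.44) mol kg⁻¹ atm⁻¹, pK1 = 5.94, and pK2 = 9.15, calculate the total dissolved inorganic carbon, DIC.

DIC = 5.59 mmol/kg

[CO2*] = KH · pCO2 = 10^(−1.44) × 572×10^-6 = 2.077×10^-5 mol/kg
α₀ = 1/(1 + K1/[H⁺] + K1K2/[H⁺]²) = 1/(1 + 10^+2.37 + 10^+1.53) = 0.003713
DIC = [CO2*]/α₀ = 2.077×10^-5 / 0.003713 = 5.59 mmol/kg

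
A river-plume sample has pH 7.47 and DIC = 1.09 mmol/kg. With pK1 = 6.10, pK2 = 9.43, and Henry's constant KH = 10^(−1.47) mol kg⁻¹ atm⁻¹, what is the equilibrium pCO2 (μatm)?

pCO2 = 1300 μatm

α₀ = 1 / (1 + K1/[H⁺] + K1K2/[H⁺]²) = 1 / (1 + 10^+1.37 + 10^-0.59)
   = 1 / (1 + 23.442 + 0.25704) = 1/24.699 = 0.04049
[CO2*] = α₀ × DIC = 0.04049 × 1.09 = 0.04413 mmol/kg
pCO2 = [CO2*]/KH = 4.413×10^-5 / 3.388×10^-2 = 1300 μatm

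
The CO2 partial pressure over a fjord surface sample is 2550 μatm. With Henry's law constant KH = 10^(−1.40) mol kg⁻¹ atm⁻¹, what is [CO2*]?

KH = 10^(−1.40) = 3.981×10^-2 mol kg⁻¹ atm⁻¹
[CO2*] = KH · pCO2 = 3.981×10^-2 × 2550×10^-6 atm = 1.02×10^-4 mol/kg

[CO2*] = 102 μmol/kg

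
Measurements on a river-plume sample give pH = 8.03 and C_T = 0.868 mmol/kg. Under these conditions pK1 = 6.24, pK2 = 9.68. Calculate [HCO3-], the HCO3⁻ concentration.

α₁ = 1 / (1 + [H⁺]/K1 + K2/[H⁺]) = 1 / (1 + 10^-1.79 + 10^-1.65)
   = 1 / (1 + 0.016218 + 0.022387) = 1/1.0386 = 0.9628
[HCO3⁻] = α₁ × DIC = 0.9628 × 0.868 = 0.836 mmol/kg

[HCO3⁻] = 0.836 mmol/kg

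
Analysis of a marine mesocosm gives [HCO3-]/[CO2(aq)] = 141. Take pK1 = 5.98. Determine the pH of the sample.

From K1 = [H⁺][HCO3-]/[CO2(aq)]:  pH = pK1 + log₁₀([HCO3-]/[CO2(aq)])
log₁₀(141) = +2.149
pH = 5.98 + (+2.149) = 8.13

pH = 8.13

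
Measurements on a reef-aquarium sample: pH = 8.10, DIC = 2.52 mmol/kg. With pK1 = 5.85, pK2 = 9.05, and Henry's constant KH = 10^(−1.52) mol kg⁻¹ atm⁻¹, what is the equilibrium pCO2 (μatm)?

α₀ = 1 / (1 + K1/[H⁺] + K1K2/[H⁺]²) = 1 / (1 + 10^+2.25 + 10^+1.30)
   = 1 / (1 + 177.83 + 19.953) = 1/198.78 = 0.005031
[CO2*] = α₀ × DIC = 0.005031 × 2.52 = 0.01268 mmol/kg = 12.68 μmol/kg
pCO2 = [CO2*]/KH = 1.268×10^-5 / 3.020×10^-2 = 420 μatm

pCO2 = 420 μatm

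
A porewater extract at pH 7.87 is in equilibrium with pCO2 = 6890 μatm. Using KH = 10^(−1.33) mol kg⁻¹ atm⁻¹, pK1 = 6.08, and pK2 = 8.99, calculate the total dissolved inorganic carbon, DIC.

[CO2*] = KH · pCO2 = 10^(−1.33) × 6890×10^-6 = 3.223×10^-4 mol/kg
α₀ = 1/(1 + K1/[H⁺] + K1K2/[H⁺]²) = 1/(1 + 10^+1.79 + 10^+0.67) = 0.01485
DIC = [CO2*]/α₀ = 3.223×10^-4 / 0.01485 = 21.7 mmol/kg

DIC = 21.7 mmol/kg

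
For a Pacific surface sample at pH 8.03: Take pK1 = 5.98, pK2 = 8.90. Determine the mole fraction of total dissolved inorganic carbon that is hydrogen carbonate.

α₁ = 0.874

α₁ = 1 / (1 + [H⁺]/K1 + K2/[H⁺]) = 1 / (1 + 10^-2.05 + 10^-0.87)
   = 1 / (1 + 0.0089125 + 0.13490) = 1/1.1438 = 0.8743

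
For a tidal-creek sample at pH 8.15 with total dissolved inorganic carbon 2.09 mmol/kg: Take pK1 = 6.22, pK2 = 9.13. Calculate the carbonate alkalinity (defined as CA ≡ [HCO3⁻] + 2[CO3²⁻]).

CA = [HCO3⁻] + 2[CO3²⁻] = (α₁ + 2α₂)·DIC
At pH 8.15: [H⁺]/K1 = 10^-1.93 = 0.011749, K2/[H⁺] = 10^-0.98 = 0.10471
α₁ = 1/(1 + 0.011749 + 0.10471) = 1/1.1165 = 0.8957; α₂ = α₁·K2/[H⁺] = 0.09379
α₁ + 2α₂ = 1.0833
CA = 1.0833 × 2.09 = 2.26 mmol/kg

CA = 2.26 mmol/kg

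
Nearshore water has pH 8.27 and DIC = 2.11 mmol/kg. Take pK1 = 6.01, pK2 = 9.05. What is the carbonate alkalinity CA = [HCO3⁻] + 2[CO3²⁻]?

CA = [HCO3⁻] + 2[CO3²⁻] = (α₁ + 2α₂)·DIC
At pH 8.27: [H⁺]/K1 = 10^-2.26 = 0.0054954, K2/[H⁺] = 10^-0.78 = 0.16596
α₁ = 1/(1 + 0.0054954 + 0.16596) = 1/1.1715 = 0.8536; α₂ = α₁·K2/[H⁺] = 0.1417
α₁ + 2α₂ = 1.1370
CA = 1.1370 × 2.11 = 2.40 mmol/kg

CA = 2.40 mmol/kg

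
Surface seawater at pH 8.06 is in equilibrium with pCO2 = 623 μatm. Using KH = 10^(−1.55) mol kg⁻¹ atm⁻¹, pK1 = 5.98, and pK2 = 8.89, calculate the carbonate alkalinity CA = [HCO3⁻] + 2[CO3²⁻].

[CO2*] = KH · pCO2 = 10^(−1.55) × 623×10^-6 = 1.756×10^-5 mol/kg
α₀ = 1/(1 + K1/[H⁺] + K1K2/[H⁺]²) = 1/(1 + 10^+2.08 + 10^+1.25) = 0.007194
DIC = [CO2*]/α₀ = 1.756×10^-5 / 0.007194 = 2.441 mmol/kg
CA = (α₁ + 2α₂)·DIC = (0.8649 + 2×0.1279) × 2.441 = 2.74 mmol/kg

CA = 2.74 mmol/kg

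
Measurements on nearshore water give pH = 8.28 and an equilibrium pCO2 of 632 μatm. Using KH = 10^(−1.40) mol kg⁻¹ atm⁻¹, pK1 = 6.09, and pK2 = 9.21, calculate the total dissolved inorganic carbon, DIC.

[CO2*] = KH · pCO2 = 10^(−1.40) × 632×10^-6 = 2.516×10^-5 mol/kg
α₀ = 1/(1 + K1/[H⁺] + K1K2/[H⁺]²) = 1/(1 + 10^+2.19 + 10^+1.26) = 0.005745
DIC = [CO2*]/α₀ = 2.516×10^-5 / 0.005745 = 4.38 mmol/kg

DIC = 4.38 mmol/kg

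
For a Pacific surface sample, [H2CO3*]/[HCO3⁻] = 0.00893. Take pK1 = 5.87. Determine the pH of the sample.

From K1 = [H⁺][HCO3⁻]/[H2CO3*]:  pH = pK1 − log₁₀([H2CO3*]/[HCO3⁻])
log₁₀(0.00893) = -2.049
pH = 5.87 − (-2.049) = 7.92

pH = 7.92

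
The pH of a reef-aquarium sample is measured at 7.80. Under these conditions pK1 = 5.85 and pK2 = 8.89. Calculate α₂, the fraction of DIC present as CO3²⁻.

α₂ = 1 / (1 + [H⁺]/K2 + [H⁺]²/(K1K2)) = 1 / (1 + 10^+1.09 + 10^-0.86)
   = 1 / (1 + 12.303 + 0.13804) = 1/13.441 = 0.07440

α₂ = 0.0744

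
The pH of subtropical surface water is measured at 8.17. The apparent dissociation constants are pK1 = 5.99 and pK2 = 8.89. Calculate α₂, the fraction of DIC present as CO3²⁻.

α₂ = 0.159

α₂ = 1 / (1 + [H⁺]/K2 + [H⁺]²/(K1K2)) = 1 / (1 + 10^+0.72 + 10^-1.46)
   = 1 / (1 + 5.2481 + 0.034674) = 1/6.2827 = 0.1592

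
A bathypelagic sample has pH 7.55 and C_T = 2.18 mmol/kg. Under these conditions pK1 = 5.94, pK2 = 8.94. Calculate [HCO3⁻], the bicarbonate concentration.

[HCO3⁻] = 2.05 mmol/kg

α₁ = 1 / (1 + [H⁺]/K1 + K2/[H⁺]) = 1 / (1 + 10^-1.61 + 10^-1.39)
   = 1 / (1 + 0.024547 + 0.040738) = 1/1.0653 = 0.9387
[HCO3⁻] = α₁ × DIC = 0.9387 × 2.18 = 2.05 mmol/kg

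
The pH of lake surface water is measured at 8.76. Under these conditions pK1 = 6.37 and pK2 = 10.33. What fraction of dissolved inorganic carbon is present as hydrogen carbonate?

α₁ = 1 / (1 + [H⁺]/K1 + K2/[H⁺]) = 1 / (1 + 10^-2.39 + 10^-1.57)
   = 1 / (1 + 0.0040738 + 0.026915) = 1/1.0310 = 0.9699

α₁ = 0.970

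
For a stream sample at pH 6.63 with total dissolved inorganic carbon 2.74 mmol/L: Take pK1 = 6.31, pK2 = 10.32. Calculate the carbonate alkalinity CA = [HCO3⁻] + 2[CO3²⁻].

CA = 1.85 mmol/L

CA = [HCO3⁻] + 2[CO3²⁻] = (α₁ + 2α₂)·DIC
At pH 6.63: [H⁺]/K1 = 10^-0.32 = 0.47863, K2/[H⁺] = 10^-3.69 = 0.00020417
α₁ = 1/(1 + 0.47863 + 0.00020417) = 1/1.4788 = 0.6762; α₂ = α₁·K2/[H⁺] = 0.0001381
α₁ + 2α₂ = 0.6765
CA = 0.6765 × 2.74 = 1.85 mmol/L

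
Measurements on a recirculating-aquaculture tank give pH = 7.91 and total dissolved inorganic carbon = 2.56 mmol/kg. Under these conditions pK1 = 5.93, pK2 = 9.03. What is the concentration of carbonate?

[CO3²⁻] = 0.179 mmol/kg

α₂ = 1 / (1 + [H⁺]/K2 + [H⁺]²/(K1K2)) = 1 / (1 + 10^+1.12 + 10^-0.86)
   = 1 / (1 + 13.183 + 0.13804) = 1/14.321 = 0.06983
[CO3²⁻] = α₂ × DIC = 0.06983 × 2.56 = 0.179 mmol/kg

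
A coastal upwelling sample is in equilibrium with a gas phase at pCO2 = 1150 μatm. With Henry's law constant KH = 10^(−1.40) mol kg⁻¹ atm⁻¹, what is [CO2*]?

KH = 10^(−1.40) = 3.981×10^-2 mol kg⁻¹ atm⁻¹
[CO2*] = KH · pCO2 = 3.981×10^-2 × 1150×10^-6 atm = 4.58×10^-5 mol/kg

[CO2*] = 45.8 μmol/kg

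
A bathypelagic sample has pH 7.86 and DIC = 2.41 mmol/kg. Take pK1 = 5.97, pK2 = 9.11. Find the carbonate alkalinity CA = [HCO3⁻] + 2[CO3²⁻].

CA = [HCO3⁻] + 2[CO3²⁻] = (α₁ + 2α₂)·DIC
At pH 7.86: [H⁺]/K1 = 10^-1.89 = 0.012882, K2/[H⁺] = 10^-1.25 = 0.056234
α₁ = 1/(1 + 0.012882 + 0.056234) = 1/1.0691 = 0.9354; α₂ = α₁·K2/[H⁺] = 0.05260
α₁ + 2α₂ = 1.0405
CA = 1.0405 × 2.41 = 2.51 mmol/kg

CA = 2.51 mmol/kg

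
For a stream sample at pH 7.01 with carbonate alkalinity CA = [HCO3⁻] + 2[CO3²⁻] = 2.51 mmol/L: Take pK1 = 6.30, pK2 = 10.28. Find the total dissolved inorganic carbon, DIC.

DIC = 3.00 mmol/L

CA = [HCO3⁻] + 2[CO3²⁻] = (α₁ + 2α₂)·DIC
At pH 7.01: [H⁺]/K1 = 10^-0.71 = 0.19498, K2/[H⁺] = 10^-3.27 = 0.00053703
α₁ = 1/(1 + 0.19498 + 0.00053703) = 1/1.1955 = 0.8365; α₂ = α₁·K2/[H⁺] = 0.0004492
α₁ + 2α₂ = 0.8374
DIC = CA / (α₁ + 2α₂) = 2.51 / 0.8374 = 3.00 mmol/L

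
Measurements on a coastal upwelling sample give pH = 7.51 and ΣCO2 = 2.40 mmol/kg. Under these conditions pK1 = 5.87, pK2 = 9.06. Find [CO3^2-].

α₂ = 1 / (1 + [H⁺]/K2 + [H⁺]²/(K1K2)) = 1 / (1 + 10^+1.55 + 10^-0.09)
   = 1 / (1 + 35.481 + 0.81283) = 1/37.294 = 0.02681
[CO3²⁻] = α₂ × DIC = 0.02681 × 2.40 = 0.0644 mmol/kg

[CO3²⁻] = 0.0644 mmol/kg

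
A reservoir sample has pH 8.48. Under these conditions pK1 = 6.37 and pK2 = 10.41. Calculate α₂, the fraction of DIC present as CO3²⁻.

α₂ = 1 / (1 + [H⁺]/K2 + [H⁺]²/(K1K2)) = 1 / (1 + 10^+1.93 + 10^-0.18)
   = 1 / (1 + 85.114 + 0.66069) = 1/86.774 = 0.01152

α₂ = 0.0115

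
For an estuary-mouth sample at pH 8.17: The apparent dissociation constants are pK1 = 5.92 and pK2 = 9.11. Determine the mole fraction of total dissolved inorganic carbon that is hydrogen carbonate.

α₁ = 0.893

α₁ = 1 / (1 + [H⁺]/K1 + K2/[H⁺]) = 1 / (1 + 10^-2.25 + 10^-0.94)
   = 1 / (1 + 0.0056234 + 0.11482) = 1/1.1204 = 0.8925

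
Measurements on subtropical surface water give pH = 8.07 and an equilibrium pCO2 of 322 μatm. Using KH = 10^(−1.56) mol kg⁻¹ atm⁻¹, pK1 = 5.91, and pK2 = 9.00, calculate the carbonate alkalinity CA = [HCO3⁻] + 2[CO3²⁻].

[CO2*] = KH · pCO2 = 10^(−1.56) × 322×10^-6 = 8.869×10^-6 mol/kg
α₀ = 1/(1 + K1/[H⁺] + K1K2/[H⁺]²) = 1/(1 + 10^+2.16 + 10^+1.23) = 0.006153
DIC = [CO2*]/α₀ = 8.869×10^-6 / 0.006153 = 1.441 mmol/kg
CA = (α₁ + 2α₂)·DIC = (0.8894 + 2×0.1045) × 1.441 = 1.58 mmol/kg

CA = 1.58 mmol/kg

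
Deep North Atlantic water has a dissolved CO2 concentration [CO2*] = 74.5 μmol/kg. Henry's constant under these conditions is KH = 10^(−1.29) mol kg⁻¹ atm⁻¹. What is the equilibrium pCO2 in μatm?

KH = 10^(−1.29) = 5.129×10^-2 mol kg⁻¹ atm⁻¹
pCO2 = [CO2*]/KH = 74.5×10^-6 / 5.129×10^-2 = 1.45×10^-3 atm = 1450 μatm

pCO2 = 1450 μatm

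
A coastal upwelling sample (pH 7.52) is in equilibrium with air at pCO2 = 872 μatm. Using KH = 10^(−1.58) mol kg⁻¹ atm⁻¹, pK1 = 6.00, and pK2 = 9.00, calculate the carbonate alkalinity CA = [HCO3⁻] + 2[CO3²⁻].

CA = 0.810 mmol/kg

[CO2*] = KH · pCO2 = 10^(−1.58) × 872×10^-6 = 2.294×10^-5 mol/kg
α₀ = 1/(1 + K1/[H⁺] + K1K2/[H⁺]²) = 1/(1 + 10^+1.52 + 10^+0.04) = 0.02840
DIC = [CO2*]/α₀ = 2.294×10^-5 / 0.02840 = 0.8076 mmol/kg
CA = (α₁ + 2α₂)·DIC = (0.9405 + 2×0.03114) × 0.8076 = 0.810 mmol/kg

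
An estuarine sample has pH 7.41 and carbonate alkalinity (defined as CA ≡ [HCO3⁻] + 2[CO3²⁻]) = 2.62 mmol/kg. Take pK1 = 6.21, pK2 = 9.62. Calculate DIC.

DIC = 2.77 mmol/kg

CA = [HCO3⁻] + 2[CO3²⁻] = (α₁ + 2α₂)·DIC
At pH 7.41: [H⁺]/K1 = 10^-1.20 = 0.063096, K2/[H⁺] = 10^-2.21 = 0.0061660
α₁ = 1/(1 + 0.063096 + 0.0061660) = 1/1.0693 = 0.9352; α₂ = α₁·K2/[H⁺] = 0.005767
α₁ + 2α₂ = 0.9468
DIC = CA / (α₁ + 2α₂) = 2.62 / 0.9468 = 2.77 mmol/kg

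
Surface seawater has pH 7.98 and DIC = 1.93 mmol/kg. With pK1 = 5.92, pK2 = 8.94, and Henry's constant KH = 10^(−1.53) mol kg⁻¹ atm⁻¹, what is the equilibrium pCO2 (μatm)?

pCO2 = 509 μatm

α₀ = 1 / (1 + K1/[H⁺] + K1K2/[H⁺]²) = 1 / (1 + 10^+2.06 + 10^+1.10)
   = 1 / (1 + 114.82 + 12.589) = 1/128.40 = 0.007788
[CO2*] = α₀ × DIC = 0.007788 × 1.93 = 0.01503 mmol/kg = 15.03 μmol/kg
pCO2 = [CO2*]/KH = 1.503×10^-5 / 2.951×10^-2 = 509 μatm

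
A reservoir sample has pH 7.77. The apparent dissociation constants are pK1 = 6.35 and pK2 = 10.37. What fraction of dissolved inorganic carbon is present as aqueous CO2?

α₀ = 1 / (1 + K1/[H⁺] + K1K2/[H⁺]²) = 1 / (1 + 10^+1.42 + 10^-1.18)
   = 1 / (1 + 26.303 + 0.066069) = 1/27.369 = 0.03654

α₀ = 0.0365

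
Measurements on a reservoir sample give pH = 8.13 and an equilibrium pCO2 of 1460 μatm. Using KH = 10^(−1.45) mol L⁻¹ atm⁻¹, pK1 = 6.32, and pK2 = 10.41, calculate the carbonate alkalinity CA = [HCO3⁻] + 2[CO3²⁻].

[CO2*] = KH · pCO2 = 10^(−1.45) × 1460×10^-6 = 5.180×10^-5 mol/L
α₀ = 1/(1 + K1/[H⁺] + K1K2/[H⁺]²) = 1/(1 + 10^+1.81 + 10^-0.47) = 0.01517
DIC = [CO2*]/α₀ = 5.180×10^-5 / 0.01517 = 3.414 mmol/L
CA = (α₁ + 2α₂)·DIC = (0.9797 + 2×0.005141) × 3.414 = 3.38 mmol/L

CA = 3.38 mmol/L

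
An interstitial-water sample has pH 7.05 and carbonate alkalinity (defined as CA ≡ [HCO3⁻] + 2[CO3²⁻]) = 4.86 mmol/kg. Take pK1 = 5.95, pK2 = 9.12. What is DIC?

CA = [HCO3⁻] + 2[CO3²⁻] = (α₁ + 2α₂)·DIC
At pH 7.05: [H⁺]/K1 = 10^-1.10 = 0.079433, K2/[H⁺] = 10^-2.07 = 0.0085114
α₁ = 1/(1 + 0.079433 + 0.0085114) = 1/1.0879 = 0.9192; α₂ = α₁·K2/[H⁺] = 0.007823
α₁ + 2α₂ = 0.9348
DIC = CA / (α₁ + 2α₂) = 4.86 / 0.9348 = 5.20 mmol/kg

DIC = 5.20 mmol/kg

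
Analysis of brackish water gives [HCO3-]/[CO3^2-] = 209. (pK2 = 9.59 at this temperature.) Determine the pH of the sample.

From K2 = [H⁺][CO3^2-]/[HCO3-]:  pH = pK2 − log₁₀([HCO3-]/[CO3^2-])
log₁₀(209) = +2.320
pH = 9.59 − (+2.320) = 7.27

pH = 7.27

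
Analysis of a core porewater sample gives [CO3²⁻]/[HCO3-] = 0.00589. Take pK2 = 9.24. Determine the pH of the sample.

From K2 = [H⁺][CO3²⁻]/[HCO3-]:  pH = pK2 + log₁₀([CO3²⁻]/[HCO3-])
log₁₀(0.00589) = -2.230
pH = 9.24 + (-2.230) = 7.01

pH = 7.01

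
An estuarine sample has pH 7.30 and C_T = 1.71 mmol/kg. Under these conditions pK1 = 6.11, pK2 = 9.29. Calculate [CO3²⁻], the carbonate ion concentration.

α₂ = 1 / (1 + [H⁺]/K2 + [H⁺]²/(K1K2)) = 1 / (1 + 10^+1.99 + 10^+0.80)
   = 1 / (1 + 97.724 + 6.3096) = 1/105.03 = 0.009521
[CO3²⁻] = α₂ × DIC = 0.009521 × 1.71 = 0.0163 mmol/kg = 16.3 μmol/kg

[CO3²⁻] = 16.3 μmol/kg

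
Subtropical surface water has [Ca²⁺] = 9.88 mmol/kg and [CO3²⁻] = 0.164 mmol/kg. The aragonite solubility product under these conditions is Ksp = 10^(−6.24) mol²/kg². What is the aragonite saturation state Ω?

Ω = 2.82

Ksp = 10^(−6.24) = 5.754×10^-7
Ω = [Ca²⁺][CO3²⁻]/Ksp = (9.88×10^-3)(0.164×10^-3) / 5.754×10^-7 = 2.82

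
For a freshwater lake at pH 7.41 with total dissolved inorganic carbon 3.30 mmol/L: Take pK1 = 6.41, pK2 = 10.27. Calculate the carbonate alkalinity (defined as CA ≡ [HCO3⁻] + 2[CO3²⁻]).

CA = [HCO3⁻] + 2[CO3²⁻] = (α₁ + 2α₂)·DIC
At pH 7.41: [H⁺]/K1 = 10^-1.00 = 0.10000, K2/[H⁺] = 10^-2.86 = 0.0013804
α₁ = 1/(1 + 0.10000 + 0.0013804) = 1/1.1014 = 0.9080; α₂ = α₁·K2/[H⁺] = 0.001253
α₁ + 2α₂ = 0.9105
CA = 0.9105 × 3.30 = 3.00 mmol/L

CA = 3.00 mmol/L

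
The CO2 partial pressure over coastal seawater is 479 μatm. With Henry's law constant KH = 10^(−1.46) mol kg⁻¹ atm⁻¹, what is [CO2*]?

KH = 10^(−1.46) = 3.467×10^-2 mol kg⁻¹ atm⁻¹
[CO2*] = KH · pCO2 = 3.467×10^-2 × 479×10^-6 atm = 1.66×10^-5 mol/kg

[CO2*] = 16.6 μmol/kg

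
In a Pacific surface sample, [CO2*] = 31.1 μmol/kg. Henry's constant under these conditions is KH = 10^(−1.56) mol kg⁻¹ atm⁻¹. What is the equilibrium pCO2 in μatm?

pCO2 = 1130 μatm

KH = 10^(−1.56) = 2.754×10^-2 mol kg⁻¹ atm⁻¹
pCO2 = [CO2*]/KH = 31.1×10^-6 / 2.754×10^-2 = 1.13×10^-3 atm = 1130 μatm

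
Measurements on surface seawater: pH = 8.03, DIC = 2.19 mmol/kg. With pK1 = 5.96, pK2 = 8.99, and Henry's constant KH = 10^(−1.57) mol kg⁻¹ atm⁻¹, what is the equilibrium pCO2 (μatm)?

pCO2 = 619 μatm

α₀ = 1 / (1 + K1/[H⁺] + K1K2/[H⁺]²) = 1 / (1 + 10^+2.07 + 10^+1.11)
   = 1 / (1 + 117.49 + 12.882) = 1/131.37 = 0.007612
[CO2*] = α₀ × DIC = 0.007612 × 2.19 = 0.01667 mmol/kg = 16.67 μmol/kg
pCO2 = [CO2*]/KH = 1.667×10^-5 / 2.692×10^-2 = 619 μatm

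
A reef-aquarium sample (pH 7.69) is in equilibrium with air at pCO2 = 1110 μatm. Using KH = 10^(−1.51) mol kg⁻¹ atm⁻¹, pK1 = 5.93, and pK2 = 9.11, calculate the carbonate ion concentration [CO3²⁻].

[CO2*] = KH · pCO2 = 10^(−1.51) × 1110×10^-6 = 3.430×10^-5 mol/kg
α₀ = 1/(1 + K1/[H⁺] + K1K2/[H⁺]²) = 1/(1 + 10^+1.76 + 10^+0.34) = 0.01647
DIC = [CO2*]/α₀ = 3.430×10^-5 / 0.01647 = 2.083 mmol/kg
[CO3²⁻] = α₂·DIC; α₂ = 0.03602, so [CO3²⁻] = 0.03602 × 2.083 = 0.0750 mmol/kg

[CO3²⁻] = 0.0750 mmol/kg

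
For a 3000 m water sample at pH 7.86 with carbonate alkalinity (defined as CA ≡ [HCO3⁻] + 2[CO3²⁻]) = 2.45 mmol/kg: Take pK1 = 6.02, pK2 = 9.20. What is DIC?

CA = [HCO3⁻] + 2[CO3²⁻] = (α₁ + 2α₂)·DIC
At pH 7.86: [H⁺]/K1 = 10^-1.84 = 0.014454, K2/[H⁺] = 10^-1.34 = 0.045709
α₁ = 1/(1 + 0.014454 + 0.045709) = 1/1.0602 = 0.9433; α₂ = α₁·K2/[H⁺] = 0.04311
α₁ + 2α₂ = 1.0295
DIC = CA / (α₁ + 2α₂) = 2.45 / 1.0295 = 2.38 mmol/kg

DIC = 2.38 mmol/kg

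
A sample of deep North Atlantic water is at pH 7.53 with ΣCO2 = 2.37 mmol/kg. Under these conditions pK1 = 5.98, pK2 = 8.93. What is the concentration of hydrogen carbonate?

[HCO3⁻] = 2.22 mmol/kg

α₁ = 1 / (1 + [H⁺]/K1 + K2/[H⁺]) = 1 / (1 + 10^-1.55 + 10^-1.40)
   = 1 / (1 + 0.028184 + 0.039811) = 1/1.0680 = 0.9363
[HCO3⁻] = α₁ × DIC = 0.9363 × 2.37 = 2.22 mmol/kg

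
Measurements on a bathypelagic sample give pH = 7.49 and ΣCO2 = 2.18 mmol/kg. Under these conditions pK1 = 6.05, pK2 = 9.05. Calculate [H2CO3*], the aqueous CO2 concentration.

[CO2*] = 0.0744 mmol/kg

α₀ = 1 / (1 + K1/[H⁺] + K1K2/[H⁺]²) = 1 / (1 + 10^+1.44 + 10^-0.12)
   = 1 / (1 + 27.542 + 0.75858) = 1/29.301 = 0.03413
[CO2*] = α₀ × DIC = 0.03413 × 2.18 = 0.0744 mmol/kg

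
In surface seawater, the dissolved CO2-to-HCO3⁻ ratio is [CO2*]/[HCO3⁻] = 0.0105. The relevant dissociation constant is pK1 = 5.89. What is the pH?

pH = 7.87

From K1 = [H⁺][HCO3⁻]/[CO2*]:  pH = pK1 − log₁₀([CO2*]/[HCO3⁻])
log₁₀(0.0105) = -1.979
pH = 5.89 − (-1.979) = 7.87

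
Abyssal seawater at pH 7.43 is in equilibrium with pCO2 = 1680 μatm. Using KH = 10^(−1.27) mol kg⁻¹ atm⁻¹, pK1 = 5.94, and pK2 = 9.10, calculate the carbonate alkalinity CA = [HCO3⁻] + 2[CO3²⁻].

CA = 2.91 mmol/kg

[CO2*] = KH · pCO2 = 10^(−1.27) × 1680×10^-6 = 9.022×10^-5 mol/kg
α₀ = 1/(1 + K1/[H⁺] + K1K2/[H⁺]²) = 1/(1 + 10^+1.49 + 10^-0.18) = 0.03071
DIC = [CO2*]/α₀ = 9.022×10^-5 / 0.03071 = 2.938 mmol/kg
CA = (α₁ + 2α₂)·DIC = (0.9490 + 2×0.02029) × 2.938 = 2.91 mmol/kg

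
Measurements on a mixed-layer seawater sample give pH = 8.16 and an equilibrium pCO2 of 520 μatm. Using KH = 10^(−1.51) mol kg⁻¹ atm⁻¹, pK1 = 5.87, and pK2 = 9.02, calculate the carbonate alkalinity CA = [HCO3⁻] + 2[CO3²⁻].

[CO2*] = KH · pCO2 = 10^(−1.51) × 520×10^-6 = 1.607×10^-5 mol/kg
α₀ = 1/(1 + K1/[H⁺] + K1K2/[H⁺]²) = 1/(1 + 10^+2.29 + 10^+1.43) = 0.004486
DIC = [CO2*]/α₀ = 1.607×10^-5 / 0.004486 = 3.582 mmol/kg
CA = (α₁ + 2α₂)·DIC = (0.8748 + 2×0.1208) × 3.582 = 4.00 mmol/kg

CA = 4.00 mmol/kg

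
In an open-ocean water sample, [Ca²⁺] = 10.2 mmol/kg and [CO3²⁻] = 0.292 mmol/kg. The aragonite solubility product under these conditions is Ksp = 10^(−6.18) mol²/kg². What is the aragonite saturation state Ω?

Ω = 4.51

Ksp = 10^(−6.18) = 6.607×10^-7
Ω = [Ca²⁺][CO3²⁻]/Ksp = (10.2×10^-3)(0.292×10^-3) / 6.607×10^-7 = 4.51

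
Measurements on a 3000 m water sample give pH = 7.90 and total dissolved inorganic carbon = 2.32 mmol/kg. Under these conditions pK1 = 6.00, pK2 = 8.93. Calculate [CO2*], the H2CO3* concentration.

α₀ = 1 / (1 + K1/[H⁺] + K1K2/[H⁺]²) = 1 / (1 + 10^+1.90 + 10^+0.87)
   = 1 / (1 + 79.433 + 7.4131) = 1/87.846 = 0.01138
[CO2*] = α₀ × DIC = 0.01138 × 2.32 = 0.0264 mmol/kg

[CO2*] = 0.0264 mmol/kg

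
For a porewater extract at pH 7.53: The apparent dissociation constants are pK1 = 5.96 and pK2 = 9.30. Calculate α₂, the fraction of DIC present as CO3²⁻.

α₂ = 1 / (1 + [H⁺]/K2 + [H⁺]²/(K1K2)) = 1 / (1 + 10^+1.77 + 10^+0.20)
   = 1 / (1 + 58.884 + 1.5849) = 1/61.469 = 0.01627

α₂ = 0.0163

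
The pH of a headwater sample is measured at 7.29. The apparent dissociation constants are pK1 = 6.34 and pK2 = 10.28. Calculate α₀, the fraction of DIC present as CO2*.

α₀ = 1 / (1 + K1/[H⁺] + K1K2/[H⁺]²) = 1 / (1 + 10^+0.95 + 10^-2.04)
   = 1 / (1 + 8.9125 + 0.0091201) = 1/9.9216 = 0.1008

α₀ = 0.101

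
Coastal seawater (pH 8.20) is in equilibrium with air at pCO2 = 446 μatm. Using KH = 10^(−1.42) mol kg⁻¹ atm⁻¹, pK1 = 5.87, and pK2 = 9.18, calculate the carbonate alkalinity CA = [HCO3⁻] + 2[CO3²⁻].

CA = 4.38 mmol/kg

[CO2*] = KH · pCO2 = 10^(−1.42) × 446×10^-6 = 1.696×10^-5 mol/kg
α₀ = 1/(1 + K1/[H⁺] + K1K2/[H⁺]²) = 1/(1 + 10^+2.33 + 10^+1.35) = 0.004216
DIC = [CO2*]/α₀ = 1.696×10^-5 / 0.004216 = 4.022 mmol/kg
CA = (α₁ + 2α₂)·DIC = (0.9014 + 2×0.09439) × 4.022 = 4.38 mmol/kg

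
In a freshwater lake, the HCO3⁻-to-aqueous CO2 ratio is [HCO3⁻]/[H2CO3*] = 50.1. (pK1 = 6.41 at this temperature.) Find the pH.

From K1 = [H⁺][HCO3⁻]/[H2CO3*]:  pH = pK1 + log₁₀([HCO3⁻]/[H2CO3*])
log₁₀(50.1) = +1.700
pH = 6.41 + (+1.700) = 8.11

pH = 8.11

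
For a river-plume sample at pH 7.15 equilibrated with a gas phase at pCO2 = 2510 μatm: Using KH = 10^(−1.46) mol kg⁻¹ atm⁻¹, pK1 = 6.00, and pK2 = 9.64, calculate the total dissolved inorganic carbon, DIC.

[CO2*] = KH · pCO2 = 10^(−1.46) × 2510×10^-6 = 8.703×10^-5 mol/kg
α₀ = 1/(1 + K1/[H⁺] + K1K2/[H⁺]²) = 1/(1 + 10^+1.15 + 10^-1.34) = 0.06591
DIC = [CO2*]/α₀ = 8.703×10^-5 / 0.06591 = 1.32 mmol/kg

DIC = 1.32 mmol/kg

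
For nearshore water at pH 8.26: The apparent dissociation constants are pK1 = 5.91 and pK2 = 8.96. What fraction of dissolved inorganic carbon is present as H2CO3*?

α₀ = 0.00371

α₀ = 1 / (1 + K1/[H⁺] + K1K2/[H⁺]²) = 1 / (1 + 10^+2.35 + 10^+1.65)
   = 1 / (1 + 223.87 + 44.668) = 1/269.54 = 0.003710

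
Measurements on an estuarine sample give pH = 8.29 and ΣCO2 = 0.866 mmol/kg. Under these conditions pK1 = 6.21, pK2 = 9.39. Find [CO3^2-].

α₂ = 1 / (1 + [H⁺]/K2 + [H⁺]²/(K1K2)) = 1 / (1 + 10^+1.10 + 10^-0.98)
   = 1 / (1 + 12.589 + 0.10471) = 1/13.694 = 0.07302
[CO3²⁻] = α₂ × DIC = 0.07302 × 0.866 = 0.0632 mmol/kg

[CO3²⁻] = 0.0632 mmol/kg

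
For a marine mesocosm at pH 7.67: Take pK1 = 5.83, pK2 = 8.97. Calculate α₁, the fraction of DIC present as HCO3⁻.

α₁ = 0.939

α₁ = 1 / (1 + [H⁺]/K1 + K2/[H⁺]) = 1 / (1 + 10^-1.84 + 10^-1.30)
   = 1 / (1 + 0.014454 + 0.050119) = 1/1.0646 = 0.9393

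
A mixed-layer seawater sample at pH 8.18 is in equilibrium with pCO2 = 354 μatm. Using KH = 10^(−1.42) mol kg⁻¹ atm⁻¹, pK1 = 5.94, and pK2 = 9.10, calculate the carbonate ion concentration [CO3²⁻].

[CO3²⁻] = 0.281 mmol/kg

[CO2*] = KH · pCO2 = 10^(−1.42) × 354×10^-6 = 1.346×10^-5 mol/kg
α₀ = 1/(1 + K1/[H⁺] + K1K2/[H⁺]²) = 1/(1 + 10^+2.24 + 10^+1.32) = 0.005111
DIC = [CO2*]/α₀ = 1.346×10^-5 / 0.005111 = 2.634 mmol/kg
[CO3²⁻] = α₂·DIC; α₂ = 0.1068, so [CO3²⁻] = 0.1068 × 2.634 = 0.281 mmol/kg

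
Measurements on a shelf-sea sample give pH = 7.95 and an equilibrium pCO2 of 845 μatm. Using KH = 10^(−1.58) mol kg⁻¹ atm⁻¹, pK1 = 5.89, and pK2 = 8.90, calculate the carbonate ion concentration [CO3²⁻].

[CO3²⁻] = 0.286 mmol/kg

[CO2*] = KH · pCO2 = 10^(−1.58) × 845×10^-6 = 2.223×10^-5 mol/kg
α₀ = 1/(1 + K1/[H⁺] + K1K2/[H⁺]²) = 1/(1 + 10^+2.06 + 10^+1.11) = 0.007770
DIC = [CO2*]/α₀ = 2.223×10^-5 / 0.007770 = 2.860 mmol/kg
[CO3²⁻] = α₂·DIC; α₂ = 0.1001, so [CO3²⁻] = 0.1001 × 2.860 = 0.286 mmol/kg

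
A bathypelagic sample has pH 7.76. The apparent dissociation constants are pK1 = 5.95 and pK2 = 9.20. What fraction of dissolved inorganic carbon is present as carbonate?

α₂ = 0.0345

α₂ = 1 / (1 + [H⁺]/K2 + [H⁺]²/(K1K2)) = 1 / (1 + 10^+1.44 + 10^-0.37)
   = 1 / (1 + 27.542 + 0.42658) = 1/28.969 = 0.03452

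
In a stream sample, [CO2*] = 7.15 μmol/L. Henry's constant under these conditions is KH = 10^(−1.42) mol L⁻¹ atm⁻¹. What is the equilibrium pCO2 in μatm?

pCO2 = 188 μatm

KH = 10^(−1.42) = 3.802×10^-2 mol L⁻¹ atm⁻¹
pCO2 = [CO2*]/KH = 7.15×10^-6 / 3.802×10^-2 = 1.88×10^-4 atm = 188 μatm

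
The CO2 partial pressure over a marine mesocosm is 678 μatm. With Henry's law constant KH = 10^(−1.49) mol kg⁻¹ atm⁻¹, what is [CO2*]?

KH = 10^(−1.49) = 3.236×10^-2 mol kg⁻¹ atm⁻¹
[CO2*] = KH · pCO2 = 3.236×10^-2 × 678×10^-6 atm = 2.19×10^-5 mol/kg

[CO2*] = 21.9 μmol/kg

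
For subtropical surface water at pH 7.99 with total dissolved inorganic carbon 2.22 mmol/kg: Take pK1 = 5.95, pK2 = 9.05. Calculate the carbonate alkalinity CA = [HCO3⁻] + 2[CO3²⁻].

CA = [HCO3⁻] + 2[CO3²⁻] = (α₁ + 2α₂)·DIC
At pH 7.99: [H⁺]/K1 = 10^-2.04 = 0.0091201, K2/[H⁺] = 10^-1.06 = 0.087096
α₁ = 1/(1 + 0.0091201 + 0.087096) = 1/1.0962 = 0.9122; α₂ = α₁·K2/[H⁺] = 0.07945
α₁ + 2α₂ = 1.0711
CA = 1.0711 × 2.22 = 2.38 mmol/kg

CA = 2.38 mmol/kg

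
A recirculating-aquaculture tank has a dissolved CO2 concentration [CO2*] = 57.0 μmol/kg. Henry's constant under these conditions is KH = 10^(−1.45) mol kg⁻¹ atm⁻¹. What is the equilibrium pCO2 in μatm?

pCO2 = 1610 μatm

KH = 10^(−1.45) = 3.548×10^-2 mol kg⁻¹ atm⁻¹
pCO2 = [CO2*]/KH = 57.0×10^-6 / 3.548×10^-2 = 1.61×10^-3 atm = 1610 μatm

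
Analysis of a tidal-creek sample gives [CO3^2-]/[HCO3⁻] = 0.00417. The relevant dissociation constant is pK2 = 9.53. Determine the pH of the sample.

From K2 = [H⁺][CO3^2-]/[HCO3⁻]:  pH = pK2 + log₁₀([CO3^2-]/[HCO3⁻])
log₁₀(0.00417) = -2.380
pH = 9.53 + (-2.380) = 7.15

pH = 7.15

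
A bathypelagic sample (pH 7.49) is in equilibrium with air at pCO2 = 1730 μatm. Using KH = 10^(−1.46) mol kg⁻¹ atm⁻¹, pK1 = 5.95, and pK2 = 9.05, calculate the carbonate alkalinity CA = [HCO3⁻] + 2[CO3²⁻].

CA = 2.19 mmol/kg

[CO2*] = KH · pCO2 = 10^(−1.46) × 1730×10^-6 = 5.999×10^-5 mol/kg
α₀ = 1/(1 + K1/[H⁺] + K1K2/[H⁺]²) = 1/(1 + 10^+1.54 + 10^-0.02) = 0.02730
DIC = [CO2*]/α₀ = 5.999×10^-5 / 0.02730 = 2.197 mmol/kg
CA = (α₁ + 2α₂)·DIC = (0.9466 + 2×0.02607) × 2.197 = 2.19 mmol/kg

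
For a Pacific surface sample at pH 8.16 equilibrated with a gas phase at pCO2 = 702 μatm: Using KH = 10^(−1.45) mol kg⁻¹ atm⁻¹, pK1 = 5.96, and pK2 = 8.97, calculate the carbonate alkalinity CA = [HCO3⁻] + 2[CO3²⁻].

CA = 5.17 mmol/kg

[CO2*] = KH · pCO2 = 10^(−1.45) × 702×10^-6 = 2.491×10^-5 mol/kg
α₀ = 1/(1 + K1/[H⁺] + K1K2/[H⁺]²) = 1/(1 + 10^+2.20 + 10^+1.39) = 0.005434
DIC = [CO2*]/α₀ = 2.491×10^-5 / 0.005434 = 4.584 mmol/kg
CA = (α₁ + 2α₂)·DIC = (0.8612 + 2×0.1334) × 4.584 = 5.17 mmol/kg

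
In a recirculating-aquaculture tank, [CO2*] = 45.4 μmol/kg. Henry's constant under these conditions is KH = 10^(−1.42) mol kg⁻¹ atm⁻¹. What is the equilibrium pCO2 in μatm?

pCO2 = 1190 μatm

KH = 10^(−1.42) = 3.802×10^-2 mol kg⁻¹ atm⁻¹
pCO2 = [CO2*]/KH = 45.4×10^-6 / 3.802×10^-2 = 1.19×10^-3 atm = 1190 μatm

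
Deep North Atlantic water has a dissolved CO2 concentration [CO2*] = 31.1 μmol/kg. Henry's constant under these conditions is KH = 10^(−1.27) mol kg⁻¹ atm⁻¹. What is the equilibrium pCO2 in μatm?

pCO2 = 579 μatm

KH = 10^(−1.27) = 5.370×10^-2 mol kg⁻¹ atm⁻¹
pCO2 = [CO2*]/KH = 31.1×10^-6 / 5.370×10^-2 = 5.79×10^-4 atm = 579 μatm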